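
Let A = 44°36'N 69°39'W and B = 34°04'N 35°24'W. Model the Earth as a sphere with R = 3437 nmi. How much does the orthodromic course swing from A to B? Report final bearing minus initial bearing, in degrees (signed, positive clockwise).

Initial bearing θ₁ = atan2(sin Δλ cos φ₂, cos φ₁ sin φ₂ − sin φ₁ cos φ₂ cos Δλ) = 99.97°
Final bearing θ₂ = (initial bearing from the destination back to the start) + 180° = 122.16°
Δθ = θ₂ − θ₁ = +22.2°

+22.2°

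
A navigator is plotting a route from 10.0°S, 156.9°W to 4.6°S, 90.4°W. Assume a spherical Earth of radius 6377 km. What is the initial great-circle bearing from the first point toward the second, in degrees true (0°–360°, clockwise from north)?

θ = atan2( sin Δλ·cos φ₂ ,  cos φ₁ sin φ₂ − sin φ₁ cos φ₂ cos Δλ )
  = atan2(+0.9141, -0.0100) = 90.62°

90.6°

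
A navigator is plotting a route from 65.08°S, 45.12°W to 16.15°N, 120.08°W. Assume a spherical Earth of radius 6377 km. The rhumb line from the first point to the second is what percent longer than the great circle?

Great circle: σ = 1.7186 rad → d_gc = Rσ = 10959.3 km
Rhumb: Δφ = +1.4177, Δλ = -1.3083, Δψ = +1.7954, q = Δφ/Δψ = 0.7896 → d_rh = R√(Δφ²+q²Δλ²) = 11186.5 km
Excess = (11186.5 − 10959.3) / 10959.3 = 227.2 / 10959.3 = 2.07% ≈ 2.1%

2.1%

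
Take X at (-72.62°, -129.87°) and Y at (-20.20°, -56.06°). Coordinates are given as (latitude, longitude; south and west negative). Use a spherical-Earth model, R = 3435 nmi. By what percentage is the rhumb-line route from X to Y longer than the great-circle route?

4.3%

Great circle: σ = 1.1509 rad → d_gc = Rσ = 3953.2 nmi
Rhumb: Δφ = +0.9149, Δλ = +1.2882, Δψ = +1.5182, q = Δφ/Δψ = 0.6026 → d_rh = R√(Δφ²+q²Δλ²) = 4121.5 nmi
Excess = (4121.5 − 3953.2) / 3953.2 = 168.3 / 3953.2 = 4.26% ≈ 4.3%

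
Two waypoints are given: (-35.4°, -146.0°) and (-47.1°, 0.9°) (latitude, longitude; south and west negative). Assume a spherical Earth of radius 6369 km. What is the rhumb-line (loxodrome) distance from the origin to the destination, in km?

Δψ = ln[tan(π/4+φ₂/2)/tan(π/4+φ₁/2)] = -0.2728;  Δφ = -0.2042 rad,  Δλ = +2.5639 rad
q = Δφ/Δψ = 0.7485
d = R·√(Δφ² + q²Δλ²) = 6369·1.92993 = 12292 km

12292 km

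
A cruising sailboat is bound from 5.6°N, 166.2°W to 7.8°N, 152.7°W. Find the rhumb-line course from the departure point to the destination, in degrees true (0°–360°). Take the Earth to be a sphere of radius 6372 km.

80.7°

Δψ = ln[tan(π/4+φ₂/2)/tan(π/4+φ₁/2)] = +0.0387
Δλ = +0.2356 rad (taken the short way round)
course = atan2(Δλ, Δψ) = 80.68°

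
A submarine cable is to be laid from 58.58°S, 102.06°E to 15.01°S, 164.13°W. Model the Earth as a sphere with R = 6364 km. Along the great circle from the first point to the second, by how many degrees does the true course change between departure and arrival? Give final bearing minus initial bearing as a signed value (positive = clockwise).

-69.2°

Initial bearing θ₁ = atan2(sin Δλ cos φ₂, cos φ₁ sin φ₂ − sin φ₁ cos φ₂ cos Δλ) = 101.14°
Final bearing θ₂ = (initial bearing from the destination back to the start) + 180° = 31.98°
Δθ = θ₂ − θ₁ = -69.2°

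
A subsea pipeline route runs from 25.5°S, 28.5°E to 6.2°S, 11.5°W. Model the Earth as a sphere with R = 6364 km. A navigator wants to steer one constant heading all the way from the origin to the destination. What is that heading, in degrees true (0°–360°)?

296.8°

Meridional parts: M(φ₁)=-0.4605, M(φ₂)=-0.1084 → ΔM = +0.3521;  Δλ = -0.6981 rad
tan C = Δλ / ΔM = -1.9828 → C = 296.76°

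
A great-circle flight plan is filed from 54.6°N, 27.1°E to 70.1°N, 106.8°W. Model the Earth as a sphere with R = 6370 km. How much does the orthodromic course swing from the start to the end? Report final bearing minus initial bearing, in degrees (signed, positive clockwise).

-129.1°

Initial bearing θ₁ = atan2(sin Δλ cos φ₂, cos φ₁ sin φ₂ − sin φ₁ cos φ₂ cos Δλ) = 341.60°
Final bearing θ₂ = (initial bearing from the destination back to the start) + 180° = 212.50°
Δθ = θ₂ − θ₁ = -129.1°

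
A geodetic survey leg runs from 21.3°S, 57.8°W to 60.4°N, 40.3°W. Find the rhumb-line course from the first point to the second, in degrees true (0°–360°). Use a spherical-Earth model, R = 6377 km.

10.1°

Δψ = ln[tan(π/4+φ₂/2)/tan(π/4+φ₁/2)] = +1.7116
Δλ = +0.3054 rad (taken the short way round)
course = atan2(Δλ, Δψ) = 10.12°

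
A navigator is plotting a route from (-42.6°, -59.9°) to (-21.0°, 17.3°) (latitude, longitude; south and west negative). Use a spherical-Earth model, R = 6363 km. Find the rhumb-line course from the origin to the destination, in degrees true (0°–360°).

Δψ = ln[tan(π/4+φ₂/2)/tan(π/4+φ₁/2)] = +0.4483
Δλ = +1.3474 rad (taken the short way round)
course = atan2(Δλ, Δψ) = 71.60°

71.6°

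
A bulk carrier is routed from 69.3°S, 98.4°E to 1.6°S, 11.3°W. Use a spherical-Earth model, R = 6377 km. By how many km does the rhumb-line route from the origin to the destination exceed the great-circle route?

843 km

Great circle: cos σ = sin φ₁ sin φ₂ + cos φ₁ cos φ₂ cos Δλ,  σ = 1.6639 rad → d_gc = 10610.8 km
Rhumb line: Δψ = +1.6724, q = Δφ/Δψ = 0.7065, d_rh = R√(Δφ²+q²Δλ²) = 11454.0 km
Excess = 11454.0 − 10610.8 = 843.2 ≈ 843 km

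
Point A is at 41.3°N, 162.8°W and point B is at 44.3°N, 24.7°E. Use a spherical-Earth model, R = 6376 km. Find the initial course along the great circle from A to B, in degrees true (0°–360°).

354.6°

θ = atan2( sin Δλ·cos φ₂ ,  cos φ₁ sin φ₂ − sin φ₁ cos φ₂ cos Δλ )
  = atan2(-0.0934, +0.9930) = 354.63°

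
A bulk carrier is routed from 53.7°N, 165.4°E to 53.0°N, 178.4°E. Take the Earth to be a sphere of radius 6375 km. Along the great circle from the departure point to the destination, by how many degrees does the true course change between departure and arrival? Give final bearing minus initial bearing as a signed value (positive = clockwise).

+10.4°

At departure: θ₁ = atan2(sin Δλ cos φ₂, cos φ₁ sin φ₂ − sin φ₁ cos φ₂ cos Δλ) = 89.91°
At arrival: θ₂ = atan2(sin Δλ cos φ₁, −cos φ₂ sin φ₁ + sin φ₂ cos φ₁ cos Δλ) = 100.36°
Δθ = θ₂ − θ₁ = +10.4°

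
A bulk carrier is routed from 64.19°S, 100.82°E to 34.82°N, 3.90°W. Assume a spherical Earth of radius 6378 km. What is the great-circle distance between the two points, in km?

14162 km

cos σ = sin φ₁ sin φ₂ + cos φ₁ cos φ₂ cos Δλ
      = sin(-64.19°)sin(34.82°) + cos(-64.19°)cos(34.82°)cos(-104.72°) = -0.6049
σ = 127.219° → d = Rσ = 6378·2.22039 = 14162 km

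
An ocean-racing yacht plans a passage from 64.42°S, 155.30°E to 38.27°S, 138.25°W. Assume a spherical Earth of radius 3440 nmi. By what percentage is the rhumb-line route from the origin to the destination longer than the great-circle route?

Great circle: σ = 0.8036 rad → d_gc = Rσ = 2764.5 nmi
Rhumb: Δφ = +0.4564, Δλ = +1.1598, Δψ = +0.7588, q = Δφ/Δψ = 0.6015 → d_rh = R√(Δφ²+q²Δλ²) = 2867.7 nmi
Excess = (2867.7 − 2764.5) / 2764.5 = 103.2 / 2764.5 = 3.73% ≈ 3.7%

3.7%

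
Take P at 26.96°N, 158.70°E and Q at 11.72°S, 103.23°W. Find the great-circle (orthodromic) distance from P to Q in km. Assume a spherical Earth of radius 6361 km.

11368 km

cos σ = sin φ₁ sin φ₂ + cos φ₁ cos φ₂ cos Δλ
      = sin(26.96°)sin(-11.72°) + cos(26.96°)cos(-11.72°)cos(98.07°) = -0.2146
σ = 102.393° → d = Rσ = 6361·1.78709 = 11368 km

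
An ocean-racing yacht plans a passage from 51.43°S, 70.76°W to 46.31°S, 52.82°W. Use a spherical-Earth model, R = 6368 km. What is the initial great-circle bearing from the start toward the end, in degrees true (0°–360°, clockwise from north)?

N = sin Δλ·cos φ₂ = +0.2128;  D = cos φ₁ sin φ₂ − sin φ₁ cos φ₂ cos Δλ = +0.0630
initial course = atan2(N, D) = 73.51°

73.5°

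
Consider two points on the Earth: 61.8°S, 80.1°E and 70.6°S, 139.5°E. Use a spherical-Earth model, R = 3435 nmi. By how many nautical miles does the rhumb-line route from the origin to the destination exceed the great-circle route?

57 nmi

Great circle: cos σ = sin φ₁ sin φ₂ + cos φ₁ cos φ₂ cos Δλ,  σ = 0.4247 rad → d_gc = 1458.8 nmi
Rhumb line: Δψ = -0.3849, q = Δφ/Δψ = 0.3990, d_rh = R√(Δφ²+q²Δλ²) = 1515.8 nmi
Excess = 1515.8 − 1458.8 = 57.0 ≈ 57 nmi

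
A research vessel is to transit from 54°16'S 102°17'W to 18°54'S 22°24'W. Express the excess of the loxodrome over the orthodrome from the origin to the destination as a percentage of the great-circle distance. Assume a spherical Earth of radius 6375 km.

Great circle: σ = 1.2025 rad → d_gc = Rσ = 7666.2 km
Rhumb: Δφ = +0.6173, Δλ = +1.3942, Δψ = +0.7961, q = Δφ/Δψ = 0.7754 → d_rh = R√(Δφ²+q²Δλ²) = 7935.9 km
Excess = (7935.9 − 7666.2) / 7666.2 = 269.7 / 7666.2 = 3.52% ≈ 3.5%

3.5%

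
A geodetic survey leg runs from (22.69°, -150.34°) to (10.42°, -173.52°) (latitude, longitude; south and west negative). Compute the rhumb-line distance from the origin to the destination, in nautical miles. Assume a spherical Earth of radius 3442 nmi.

Rhumb course C = atan2(Δλ, Δψ) with Δψ = ln[tan(π/4+φ₂/2)/tan(π/4+φ₁/2)] = -0.2239, Δλ = -0.4046 → C = 241.04°
d = R·|Δφ| / |cos C| = 3442·0.21415 / 0.48425 = 1522 nmi

1522 nmi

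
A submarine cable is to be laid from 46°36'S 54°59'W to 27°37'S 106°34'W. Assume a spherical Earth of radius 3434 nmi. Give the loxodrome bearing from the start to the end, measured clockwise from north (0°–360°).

Meridional parts: M(φ₁)=-0.9214, M(φ₂)=-0.5018 → ΔM = +0.4196;  Δλ = -0.9003 rad
tan C = Δλ / ΔM = -2.1456 → C = 294.99°

295.0°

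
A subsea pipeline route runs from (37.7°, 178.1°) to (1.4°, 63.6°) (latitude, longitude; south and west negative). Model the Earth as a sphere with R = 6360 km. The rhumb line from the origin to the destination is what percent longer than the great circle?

Great circle: σ = 1.8892 rad → d_gc = Rσ = 12015.5 km
Rhumb: Δφ = -0.6336, Δλ = -1.9984, Δψ = -0.6869, q = Δφ/Δψ = 0.9223 → d_rh = R√(Δφ²+q²Δλ²) = 12395.6 km
Excess = (12395.6 − 12015.5) / 12015.5 = 380.1 / 12015.5 = 3.16% ≈ 3.2%

3.2%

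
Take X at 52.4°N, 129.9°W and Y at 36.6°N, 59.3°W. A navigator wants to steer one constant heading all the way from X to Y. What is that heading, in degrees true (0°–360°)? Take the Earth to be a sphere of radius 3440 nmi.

107.6°

Δψ = ln[tan(π/4+φ₂/2)/tan(π/4+φ₁/2)] = -0.3903
Δλ = +1.2322 rad (taken the short way round)
course = atan2(Δλ, Δψ) = 107.57°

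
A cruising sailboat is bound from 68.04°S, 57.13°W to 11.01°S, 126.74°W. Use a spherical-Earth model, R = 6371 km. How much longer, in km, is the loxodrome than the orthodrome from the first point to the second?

Great circle: cos σ = sin φ₁ sin φ₂ + cos φ₁ cos φ₂ cos Δλ,  σ = 1.2608 rad → d_gc = 8032.8 km
Rhumb line: Δψ = +1.4464, q = Δφ/Δψ = 0.6881, d_rh = R√(Δφ²+q²Δλ²) = 8281.6 km
Excess = 8281.6 − 8032.8 = 248.8 ≈ 249 km

249 km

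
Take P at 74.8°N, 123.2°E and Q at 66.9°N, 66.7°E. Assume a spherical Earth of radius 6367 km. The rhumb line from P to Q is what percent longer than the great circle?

3.7%

Great circle: σ = 0.3350 rad → d_gc = Rσ = 2132.8 km
Rhumb: Δφ = -0.1379, Δλ = -0.9861, Δψ = -0.4263, q = Δφ/Δψ = 0.3234 → d_rh = R√(Δφ²+q²Δλ²) = 2212.3 km
Excess = (2212.3 − 2132.8) / 2132.8 = 79.5 / 2132.8 = 3.73% ≈ 3.7%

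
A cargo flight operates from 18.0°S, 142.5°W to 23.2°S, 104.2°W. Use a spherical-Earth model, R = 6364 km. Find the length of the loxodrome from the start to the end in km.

Rhumb course C = atan2(Δλ, Δψ) with Δψ = ln[tan(π/4+φ₂/2)/tan(π/4+φ₁/2)] = -0.0970, Δλ = +0.6685 → C = 98.26°
d = R·|Δφ| / |cos C| = 6364·0.09076 / 0.14360 = 4022 km

4022 km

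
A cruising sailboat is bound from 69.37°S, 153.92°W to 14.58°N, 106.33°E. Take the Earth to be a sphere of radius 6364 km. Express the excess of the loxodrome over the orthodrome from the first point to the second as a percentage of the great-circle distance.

4.9%

Great circle: σ = 1.8685 rad → d_gc = Rσ = 11891.2 km
Rhumb: Δφ = +1.4652, Δλ = -1.7410, Δψ = +1.9610, q = Δφ/Δψ = 0.7472 → d_rh = R√(Δφ²+q²Δλ²) = 12469.1 km
Excess = (12469.1 − 11891.2) / 11891.2 = 577.9 / 11891.2 = 4.86% ≈ 4.9%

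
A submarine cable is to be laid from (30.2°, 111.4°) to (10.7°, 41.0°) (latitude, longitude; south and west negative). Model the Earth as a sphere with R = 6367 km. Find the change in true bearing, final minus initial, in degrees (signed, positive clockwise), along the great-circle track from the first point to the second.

Initial bearing θ₁ = atan2(sin Δλ cos φ₂, cos φ₁ sin φ₂ − sin φ₁ cos φ₂ cos Δλ) = 269.67°
Final bearing θ₂ = (initial bearing from the destination back to the start) + 180° = 241.59°
Δθ = θ₂ − θ₁ = -28.1°

-28.1°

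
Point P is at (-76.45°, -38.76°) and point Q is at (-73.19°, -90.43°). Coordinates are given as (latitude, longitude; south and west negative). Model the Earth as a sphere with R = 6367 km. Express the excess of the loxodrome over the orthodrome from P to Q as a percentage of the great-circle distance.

Great circle: σ = 0.2344 rad → d_gc = Rσ = 1492.6 km
Rhumb: Δφ = +0.0569, Δλ = -0.9018, Δψ = +0.2181, q = Δφ/Δψ = 0.2609 → d_rh = R√(Δφ²+q²Δλ²) = 1541.0 km
Excess = (1541.0 − 1492.6) / 1492.6 = 48.4 / 1492.6 = 3.24% ≈ 3.2%

3.2%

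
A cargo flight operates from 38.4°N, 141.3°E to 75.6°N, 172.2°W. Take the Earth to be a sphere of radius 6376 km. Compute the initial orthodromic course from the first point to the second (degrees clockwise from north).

15.4°

N = sin Δλ·cos φ₂ = +0.1804;  D = cos φ₁ sin φ₂ − sin φ₁ cos φ₂ cos Δλ = +0.6527
initial course = atan2(N, D) = 15.45°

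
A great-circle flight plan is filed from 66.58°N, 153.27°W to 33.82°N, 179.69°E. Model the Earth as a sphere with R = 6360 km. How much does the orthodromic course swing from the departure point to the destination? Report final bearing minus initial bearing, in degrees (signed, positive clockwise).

Initial bearing θ₁ = atan2(sin Δλ cos φ₂, cos φ₁ sin φ₂ − sin φ₁ cos φ₂ cos Δλ) = 219.52°
Final bearing θ₂ = (initial bearing from the destination back to the start) + 180° = 197.73°
Δθ = θ₂ − θ₁ = -21.8°

-21.8°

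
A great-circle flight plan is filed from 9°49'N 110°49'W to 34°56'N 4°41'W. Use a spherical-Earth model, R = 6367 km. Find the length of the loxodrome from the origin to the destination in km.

11143 km

Δψ = ln[tan(π/4+φ₂/2)/tan(π/4+φ₁/2)] = +0.4792;  Δφ = +0.4384 rad,  Δλ = +1.8524 rad
q = Δφ/Δψ = 0.9147
d = R·√(Δφ² + q²Δλ²) = 6367·1.75019 = 11143 km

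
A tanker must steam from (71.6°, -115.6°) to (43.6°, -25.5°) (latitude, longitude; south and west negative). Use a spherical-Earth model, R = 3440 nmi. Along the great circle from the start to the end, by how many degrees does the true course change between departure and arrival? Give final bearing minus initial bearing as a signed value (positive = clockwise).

+82.2°

Initial bearing θ₁ = atan2(sin Δλ cos φ₂, cos φ₁ sin φ₂ − sin φ₁ cos φ₂ cos Δλ) = 73.18°
Final bearing θ₂ = (initial bearing from the destination back to the start) + 180° = 155.34°
Δθ = θ₂ − θ₁ = +82.2°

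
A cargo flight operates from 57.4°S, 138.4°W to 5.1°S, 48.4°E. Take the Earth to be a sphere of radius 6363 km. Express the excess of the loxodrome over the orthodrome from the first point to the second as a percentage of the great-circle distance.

26.4%

Great circle: σ = 2.0465 rad → d_gc = Rσ = 13021.9 km
Rhumb: Δφ = +0.9128, Δλ = -3.0229, Δψ = +1.1404, q = Δφ/Δψ = 0.8004 → d_rh = R√(Δφ²+q²Δλ²) = 16454.8 km
Excess = (16454.8 − 13021.9) / 13021.9 = 3432.9 / 13021.9 = 26.36% ≈ 26.4%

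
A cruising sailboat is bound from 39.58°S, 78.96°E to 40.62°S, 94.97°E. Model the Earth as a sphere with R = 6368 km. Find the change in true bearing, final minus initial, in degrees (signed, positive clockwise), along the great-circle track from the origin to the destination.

-10.4°

Initial bearing θ₁ = atan2(sin Δλ cos φ₂, cos φ₁ sin φ₂ − sin φ₁ cos φ₂ cos Δλ) = 100.00°
Final bearing θ₂ = (initial bearing from the destination back to the start) + 180° = 89.65°
Δθ = θ₂ − θ₁ = -10.4°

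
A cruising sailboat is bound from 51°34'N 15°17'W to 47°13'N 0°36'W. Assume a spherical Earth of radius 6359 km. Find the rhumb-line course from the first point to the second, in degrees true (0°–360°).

114.5°

Δψ = ln[tan(π/4+φ₂/2)/tan(π/4+φ₁/2)] = -0.1167
Δλ = +0.2563 rad (taken the short way round)
course = atan2(Δλ, Δψ) = 114.49°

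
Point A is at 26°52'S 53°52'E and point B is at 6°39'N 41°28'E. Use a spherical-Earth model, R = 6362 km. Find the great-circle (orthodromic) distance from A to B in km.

cos σ = sin φ₁ sin φ₂ + cos φ₁ cos φ₂ cos Δλ
      = sin(-26.87°)sin(6.65°) + cos(-26.87°)cos(6.65°)cos(-12.40°) = 0.8131
σ = 35.604° → d = Rσ = 6362·0.62141 = 3953 km

3953 km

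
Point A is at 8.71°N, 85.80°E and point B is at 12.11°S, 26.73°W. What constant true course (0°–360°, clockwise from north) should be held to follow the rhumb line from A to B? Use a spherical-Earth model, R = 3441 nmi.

Δψ = ln[tan(π/4+φ₂/2)/tan(π/4+φ₁/2)] = -0.3656
Δλ = -1.9640 rad (taken the short way round)
course = atan2(Δλ, Δψ) = 259.46°

259.5°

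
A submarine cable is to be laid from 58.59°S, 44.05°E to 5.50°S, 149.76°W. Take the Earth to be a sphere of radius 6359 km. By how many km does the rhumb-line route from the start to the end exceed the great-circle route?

2962 km

Great circle: cos σ = sin φ₁ sin φ₂ + cos φ₁ cos φ₂ cos Δλ,  σ = 2.0064 rad → d_gc = 12758.7 km
Rhumb line: Δψ = +1.1726, q = Δφ/Δψ = 0.7902, d_rh = R√(Δφ²+q²Δλ²) = 15720.9 km
Excess = 15720.9 − 12758.7 = 2962.2 ≈ 2962 km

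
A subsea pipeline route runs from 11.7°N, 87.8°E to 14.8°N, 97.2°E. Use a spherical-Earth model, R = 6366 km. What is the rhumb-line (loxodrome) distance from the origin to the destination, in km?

1073 km

Δψ = ln[tan(π/4+φ₂/2)/tan(π/4+φ₁/2)] = +0.0556;  Δφ = +0.0541 rad,  Δλ = +0.1641 rad
q = Δφ/Δψ = 0.9732
d = R·√(Δφ² + q²Δλ²) = 6366·0.16859 = 1073 km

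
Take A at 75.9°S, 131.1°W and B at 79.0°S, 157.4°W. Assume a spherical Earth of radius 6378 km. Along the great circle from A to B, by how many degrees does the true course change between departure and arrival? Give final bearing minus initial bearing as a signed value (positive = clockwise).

Initial bearing θ₁ = atan2(sin Δλ cos φ₂, cos φ₁ sin φ₂ − sin φ₁ cos φ₂ cos Δλ) = 229.10°
Final bearing θ₂ = (initial bearing from the destination back to the start) + 180° = 254.80°
Δθ = θ₂ − θ₁ = +25.7°

+25.7°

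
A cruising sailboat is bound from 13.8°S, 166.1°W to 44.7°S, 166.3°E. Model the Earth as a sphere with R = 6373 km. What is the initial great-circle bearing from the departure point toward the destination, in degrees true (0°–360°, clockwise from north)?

211.7°

N = sin Δλ·cos φ₂ = -0.3293;  D = cos φ₁ sin φ₂ − sin φ₁ cos φ₂ cos Δλ = -0.5328
initial course = atan2(N, D) = 211.72°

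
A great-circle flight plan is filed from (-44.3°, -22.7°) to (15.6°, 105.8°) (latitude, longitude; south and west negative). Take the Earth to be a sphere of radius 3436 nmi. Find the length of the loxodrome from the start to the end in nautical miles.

Rhumb course C = atan2(Δλ, Δψ) with Δψ = ln[tan(π/4+φ₂/2)/tan(π/4+φ₁/2)] = +1.1399, Δλ = +2.2427 → C = 63.06°
d = R·|Δφ| / |cos C| = 3436·1.04545 / 0.45309 = 7928 nmi

7928 nmi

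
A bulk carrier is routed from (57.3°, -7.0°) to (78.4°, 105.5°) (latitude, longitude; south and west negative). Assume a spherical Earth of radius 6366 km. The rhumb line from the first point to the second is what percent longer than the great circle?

15.4%

Great circle: σ = 0.6717 rad → d_gc = Rσ = 4276.2 km
Rhumb: Δφ = +0.3683, Δλ = +1.9635, Δψ = +1.0606, q = Δφ/Δψ = 0.3472 → d_rh = R√(Δφ²+q²Δλ²) = 4932.8 km
Excess = (4932.8 − 4276.2) / 4276.2 = 656.6 / 4276.2 = 15.355% ≈ 15.4%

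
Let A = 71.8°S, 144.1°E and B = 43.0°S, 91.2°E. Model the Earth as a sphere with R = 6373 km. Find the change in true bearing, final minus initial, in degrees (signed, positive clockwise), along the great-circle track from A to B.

At departure: θ₁ = atan2(sin Δλ cos φ₂, cos φ₁ sin φ₂ − sin φ₁ cos φ₂ cos Δλ) = 289.46°
At arrival: θ₂ = atan2(sin Δλ cos φ₁, −cos φ₂ sin φ₁ + sin φ₂ cos φ₁ cos Δλ) = 336.25°
Δθ = θ₂ − θ₁ = +46.8°

+46.8°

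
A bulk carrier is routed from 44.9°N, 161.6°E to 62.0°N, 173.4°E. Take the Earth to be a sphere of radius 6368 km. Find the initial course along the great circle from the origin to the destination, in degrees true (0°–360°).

N = sin Δλ·cos φ₂ = +0.0960;  D = cos φ₁ sin φ₂ − sin φ₁ cos φ₂ cos Δλ = +0.3010
initial course = atan2(N, D) = 17.69°

17.7°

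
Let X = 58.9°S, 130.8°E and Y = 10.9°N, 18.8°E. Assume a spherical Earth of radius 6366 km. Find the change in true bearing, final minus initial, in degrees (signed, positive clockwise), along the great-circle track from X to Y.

At departure: θ₁ = atan2(sin Δλ cos φ₂, cos φ₁ sin φ₂ − sin φ₁ cos φ₂ cos Δλ) = 256.58°
At arrival: θ₂ = atan2(sin Δλ cos φ₁, −cos φ₂ sin φ₁ + sin φ₂ cos φ₁ cos Δλ) = 329.23°
Δθ = θ₂ − θ₁ = +72.6°

+72.6°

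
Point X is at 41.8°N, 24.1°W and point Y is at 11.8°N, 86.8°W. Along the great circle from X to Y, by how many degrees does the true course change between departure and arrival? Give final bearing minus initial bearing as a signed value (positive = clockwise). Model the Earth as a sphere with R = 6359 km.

-31.7°

At departure: θ₁ = atan2(sin Δλ cos φ₂, cos φ₁ sin φ₂ − sin φ₁ cos φ₂ cos Δλ) = 260.42°
At arrival: θ₂ = atan2(sin Δλ cos φ₁, −cos φ₂ sin φ₁ + sin φ₂ cos φ₁ cos Δλ) = 228.67°
Δθ = θ₂ − θ₁ = -31.7°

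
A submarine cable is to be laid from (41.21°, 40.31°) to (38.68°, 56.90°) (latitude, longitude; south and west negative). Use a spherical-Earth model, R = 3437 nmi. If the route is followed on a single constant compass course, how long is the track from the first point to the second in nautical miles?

Δψ = ln[tan(π/4+φ₂/2)/tan(π/4+φ₁/2)] = -0.0576;  Δφ = -0.0442 rad,  Δλ = +0.2896 rad
q = Δφ/Δψ = 0.7665
d = R·√(Δφ² + q²Δλ²) = 3437·0.22629 = 778 nmi

778 nmi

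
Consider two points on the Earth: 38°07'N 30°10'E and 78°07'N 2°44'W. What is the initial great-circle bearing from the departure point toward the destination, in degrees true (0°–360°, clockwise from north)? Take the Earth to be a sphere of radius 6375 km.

θ = atan2( sin Δλ·cos φ₂ ,  cos φ₁ sin φ₂ − sin φ₁ cos φ₂ cos Δλ )
  = atan2(-0.1119, +0.6632) = 350.43°

350.4°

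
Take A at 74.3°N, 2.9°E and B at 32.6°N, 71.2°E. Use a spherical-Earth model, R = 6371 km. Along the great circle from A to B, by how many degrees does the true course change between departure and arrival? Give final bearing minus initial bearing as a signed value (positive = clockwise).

+60.5°

At departure: θ₁ = atan2(sin Δλ cos φ₂, cos φ₁ sin φ₂ − sin φ₁ cos φ₂ cos Δλ) = 101.14°
At arrival: θ₂ = atan2(sin Δλ cos φ₁, −cos φ₂ sin φ₁ + sin φ₂ cos φ₁ cos Δλ) = 161.63°
Δθ = θ₂ − θ₁ = +60.5°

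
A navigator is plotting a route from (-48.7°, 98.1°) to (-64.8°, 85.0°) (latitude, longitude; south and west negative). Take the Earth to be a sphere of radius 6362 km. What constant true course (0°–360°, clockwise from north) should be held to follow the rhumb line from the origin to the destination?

Δψ = ln[tan(π/4+φ₂/2)/tan(π/4+φ₁/2)] = -0.5224
Δλ = -0.2286 rad (taken the short way round)
course = atan2(Δλ, Δψ) = 203.64°

203.6°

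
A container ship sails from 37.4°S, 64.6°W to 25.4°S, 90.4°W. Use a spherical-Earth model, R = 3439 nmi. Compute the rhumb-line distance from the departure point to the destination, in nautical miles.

Δψ = ln[tan(π/4+φ₂/2)/tan(π/4+φ₁/2)] = +0.2462;  Δφ = +0.2094 rad,  Δλ = -0.4503 rad
q = Δφ/Δψ = 0.8508
d = R·√(Δφ² + q²Δλ²) = 3439·0.43663 = 1502 nmi

1502 nmi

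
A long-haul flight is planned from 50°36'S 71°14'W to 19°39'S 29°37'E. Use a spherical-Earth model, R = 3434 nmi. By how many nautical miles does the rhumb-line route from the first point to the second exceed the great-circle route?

Great circle: cos σ = sin φ₁ sin φ₂ + cos φ₁ cos φ₂ cos Δλ,  σ = 1.4229 rad → d_gc = 4886.3 nmi
Rhumb line: Δψ = +0.6772, q = Δφ/Δψ = 0.7977, d_rh = R√(Δφ²+q²Δλ²) = 5166.0 nmi
Excess = 5166.0 − 4886.3 = 279.7 ≈ 280 nmi

280 nmi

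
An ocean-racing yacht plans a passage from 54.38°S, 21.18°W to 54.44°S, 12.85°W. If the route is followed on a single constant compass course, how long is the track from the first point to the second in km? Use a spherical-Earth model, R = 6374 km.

539 km

Δψ = ln[tan(π/4+φ₂/2)/tan(π/4+φ₁/2)] = -0.0018;  Δφ = -0.0010 rad,  Δλ = +0.1454 rad
q = Δφ/Δψ = 0.5820
d = R·√(Δφ² + q²Δλ²) = 6374·0.08462 = 539 km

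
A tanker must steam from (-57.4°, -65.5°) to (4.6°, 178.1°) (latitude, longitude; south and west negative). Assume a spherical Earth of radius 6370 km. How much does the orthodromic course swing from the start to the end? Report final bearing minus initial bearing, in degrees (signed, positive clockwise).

+79.8°

Initial bearing θ₁ = atan2(sin Δλ cos φ₂, cos φ₁ sin φ₂ − sin φ₁ cos φ₂ cos Δλ) = 249.71°
Final bearing θ₂ = (initial bearing from the destination back to the start) + 180° = 329.54°
Δθ = θ₂ − θ₁ = +79.8°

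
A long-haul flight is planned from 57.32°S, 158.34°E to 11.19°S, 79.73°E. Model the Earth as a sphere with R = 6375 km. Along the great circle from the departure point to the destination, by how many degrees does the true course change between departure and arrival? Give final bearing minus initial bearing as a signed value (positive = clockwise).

+53.2°

Initial bearing θ₁ = atan2(sin Δλ cos φ₂, cos φ₁ sin φ₂ − sin φ₁ cos φ₂ cos Δλ) = 273.47°
Final bearing θ₂ = (initial bearing from the destination back to the start) + 180° = 326.67°
Δθ = θ₂ − θ₁ = +53.2°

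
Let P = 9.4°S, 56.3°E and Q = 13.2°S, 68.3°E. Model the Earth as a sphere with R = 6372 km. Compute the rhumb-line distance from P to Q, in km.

Rhumb course C = atan2(Δλ, Δψ) with Δψ = ln[tan(π/4+φ₂/2)/tan(π/4+φ₁/2)] = -0.0676, Δλ = +0.2094 → C = 107.90°
d = R·|Δφ| / |cos C| = 6372·0.06632 / 0.30736 = 1375 km

1375 km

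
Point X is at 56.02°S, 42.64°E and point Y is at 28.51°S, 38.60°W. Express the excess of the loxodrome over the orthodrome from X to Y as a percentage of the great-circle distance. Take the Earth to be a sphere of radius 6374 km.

4.5%

Great circle: σ = 1.0808 rad → d_gc = Rσ = 6889.2 km
Rhumb: Δφ = +0.4801, Δλ = -1.4179, Δψ = +0.6662, q = Δφ/Δψ = 0.7207 → d_rh = R√(Δφ²+q²Δλ²) = 7197.0 km
Excess = (7197.0 − 6889.2) / 6889.2 = 307.8 / 6889.2 = 4.47% ≈ 4.5%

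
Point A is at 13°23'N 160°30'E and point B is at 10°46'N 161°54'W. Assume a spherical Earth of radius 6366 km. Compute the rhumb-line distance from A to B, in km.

Δψ = ln[tan(π/4+φ₂/2)/tan(π/4+φ₁/2)] = -0.0467;  Δφ = -0.0457 rad,  Δλ = +0.6562 rad
q = Δφ/Δψ = 0.9778
d = R·√(Δφ² + q²Δλ²) = 6366·0.64329 = 4095 km

4095 km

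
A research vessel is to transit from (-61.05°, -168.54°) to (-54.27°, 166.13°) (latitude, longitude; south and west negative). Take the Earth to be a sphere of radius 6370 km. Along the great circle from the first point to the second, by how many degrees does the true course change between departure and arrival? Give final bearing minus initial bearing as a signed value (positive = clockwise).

+21.5°

At departure: θ₁ = atan2(sin Δλ cos φ₂, cos φ₁ sin φ₂ − sin φ₁ cos φ₂ cos Δλ) = 285.42°
At arrival: θ₂ = atan2(sin Δλ cos φ₁, −cos φ₂ sin φ₁ + sin φ₂ cos φ₁ cos Δλ) = 306.96°
Δθ = θ₂ − θ₁ = +21.5°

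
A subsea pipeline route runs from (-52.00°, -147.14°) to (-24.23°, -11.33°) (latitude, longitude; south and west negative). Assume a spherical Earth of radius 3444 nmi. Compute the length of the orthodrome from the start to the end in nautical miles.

cos σ = sin φ₁ sin φ₂ + cos φ₁ cos φ₂ cos Δλ
      = sin(-52.00°)sin(-24.23°) + cos(-52.00°)cos(-24.23°)cos(135.81°) = -0.0792
σ = 94.540° → d = Rσ = 3444·1.65004 = 5683 nmi

5683 nmi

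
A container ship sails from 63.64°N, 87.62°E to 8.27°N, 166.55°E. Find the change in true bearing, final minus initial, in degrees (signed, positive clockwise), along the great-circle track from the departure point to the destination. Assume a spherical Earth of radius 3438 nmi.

+57.3°

At departure: θ₁ = atan2(sin Δλ cos φ₂, cos φ₁ sin φ₂ − sin φ₁ cos φ₂ cos Δλ) = 96.25°
At arrival: θ₂ = atan2(sin Δλ cos φ₁, −cos φ₂ sin φ₁ + sin φ₂ cos φ₁ cos Δλ) = 153.51°
Δθ = θ₂ − θ₁ = +57.3°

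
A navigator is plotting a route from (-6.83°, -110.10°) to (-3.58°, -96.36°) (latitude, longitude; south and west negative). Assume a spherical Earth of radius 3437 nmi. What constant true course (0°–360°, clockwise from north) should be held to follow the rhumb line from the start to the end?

76.6°

Δψ = ln[tan(π/4+φ₂/2)/tan(π/4+φ₁/2)] = +0.0570
Δλ = +0.2398 rad (taken the short way round)
course = atan2(Δλ, Δψ) = 76.64°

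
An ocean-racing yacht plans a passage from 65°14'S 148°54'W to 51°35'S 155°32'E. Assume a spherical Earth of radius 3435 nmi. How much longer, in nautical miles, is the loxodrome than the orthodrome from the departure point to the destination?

Great circle: cos σ = sin φ₁ sin φ₂ + cos φ₁ cos φ₂ cos Δλ,  σ = 0.5382 rad → d_gc = 1848.7 nmi
Rhumb line: Δψ = +0.4617, q = Δφ/Δψ = 0.5160, d_rh = R√(Δφ²+q²Δλ²) = 1903.7 nmi
Excess = 1903.7 − 1848.7 = 55.0 ≈ 55 nmi

55 nmi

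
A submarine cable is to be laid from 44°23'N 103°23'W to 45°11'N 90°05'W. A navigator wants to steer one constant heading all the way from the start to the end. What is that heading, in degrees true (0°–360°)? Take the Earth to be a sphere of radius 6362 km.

85.2°

Meridional parts: M(φ₁)=+0.8662, M(φ₂)=+0.8859 → ΔM = +0.0197;  Δλ = +0.2321 rad
tan C = Δλ / ΔM = +11.7997 → C = 85.16°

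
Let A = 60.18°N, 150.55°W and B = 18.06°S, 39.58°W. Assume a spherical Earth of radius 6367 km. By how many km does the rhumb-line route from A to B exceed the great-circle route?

Great circle: cos σ = sin φ₁ sin φ₂ + cos φ₁ cos φ₂ cos Δλ,  σ = 2.0243 rad → d_gc = 12889.0 km
Rhumb line: Δψ = -1.6438, q = Δφ/Δψ = 0.8307, d_rh = R√(Δφ²+q²Δλ²) = 13436.3 km
Excess = 13436.3 − 12889.0 = 547.3 ≈ 547 km

547 km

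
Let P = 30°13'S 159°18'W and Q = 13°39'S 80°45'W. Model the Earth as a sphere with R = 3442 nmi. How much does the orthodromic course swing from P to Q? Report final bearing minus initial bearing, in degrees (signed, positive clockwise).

-34.3°

At departure: θ₁ = atan2(sin Δλ cos φ₂, cos φ₁ sin φ₂ − sin φ₁ cos φ₂ cos Δλ) = 96.40°
At arrival: θ₂ = atan2(sin Δλ cos φ₁, −cos φ₂ sin φ₁ + sin φ₂ cos φ₁ cos Δλ) = 62.09°
Δθ = θ₂ − θ₁ = -34.3°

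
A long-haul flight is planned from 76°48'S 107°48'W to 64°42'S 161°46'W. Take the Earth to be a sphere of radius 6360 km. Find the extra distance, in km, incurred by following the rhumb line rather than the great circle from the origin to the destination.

Great circle: cos σ = sin φ₁ sin φ₂ + cos φ₁ cos φ₂ cos Δλ,  σ = 0.3551 rad → d_gc = 2258.6 km
Rhumb line: Δψ = +0.6626, q = Δφ/Δψ = 0.3187, d_rh = R√(Δφ²+q²Δλ²) = 2334.4 km
Excess = 2334.4 − 2258.6 = 75.8 ≈ 76 km

76 km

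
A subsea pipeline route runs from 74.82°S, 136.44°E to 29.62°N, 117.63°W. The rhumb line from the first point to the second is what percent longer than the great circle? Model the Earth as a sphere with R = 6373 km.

Great circle: σ = 2.1406 rad → d_gc = Rσ = 13642.1 km
Rhumb: Δφ = +1.8228, Δλ = +1.8488, Δψ = +2.5572, q = Δφ/Δψ = 0.7128 → d_rh = R√(Δφ²+q²Δλ²) = 14335.0 km
Excess = (14335.0 − 13642.1) / 13642.1 = 692.9 / 13642.1 = 5.08% ≈ 5.1%

5.1%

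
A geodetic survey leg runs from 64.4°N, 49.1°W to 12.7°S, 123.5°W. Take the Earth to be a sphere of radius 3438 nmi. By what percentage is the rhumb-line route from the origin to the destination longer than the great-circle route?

Great circle: σ = 1.6558 rad → d_gc = Rσ = 5692.7 nmi
Rhumb: Δφ = -1.3456, Δλ = -1.2985, Δψ = -1.7054, q = Δφ/Δψ = 0.7890 → d_rh = R√(Δφ²+q²Δλ²) = 5814.7 nmi
Excess = (5814.7 − 5692.7) / 5692.7 = 122.0 / 5692.7 = 2.14% ≈ 2.1%

2.1%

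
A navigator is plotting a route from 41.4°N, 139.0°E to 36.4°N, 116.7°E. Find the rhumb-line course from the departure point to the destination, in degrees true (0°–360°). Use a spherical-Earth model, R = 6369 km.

253.9°

Δψ = ln[tan(π/4+φ₂/2)/tan(π/4+φ₁/2)] = -0.1122
Δλ = -0.3892 rad (taken the short way round)
course = atan2(Δλ, Δψ) = 253.92°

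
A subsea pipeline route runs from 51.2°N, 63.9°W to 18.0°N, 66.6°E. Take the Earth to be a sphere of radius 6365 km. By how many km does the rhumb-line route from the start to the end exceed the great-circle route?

Great circle: cos σ = sin φ₁ sin φ₂ + cos φ₁ cos φ₂ cos Δλ,  σ = 1.7175 rad → d_gc = 10932.03 km
Rhumb line: Δψ = -0.7242, q = Δφ/Δψ = 0.8001, d_rh = R√(Δφ²+q²Δλ²) = 12171.47 km
Excess = 12171.47 − 10932.03 = 1239.44 ≈ 1239 km

1239 km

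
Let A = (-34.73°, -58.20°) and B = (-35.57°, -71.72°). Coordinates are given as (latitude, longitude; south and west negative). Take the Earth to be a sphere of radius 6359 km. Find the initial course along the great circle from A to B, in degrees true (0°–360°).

261.8°

θ = atan2( sin Δλ·cos φ₂ ,  cos φ₁ sin φ₂ − sin φ₁ cos φ₂ cos Δλ )
  = atan2(-0.1902, -0.0275) = 261.77°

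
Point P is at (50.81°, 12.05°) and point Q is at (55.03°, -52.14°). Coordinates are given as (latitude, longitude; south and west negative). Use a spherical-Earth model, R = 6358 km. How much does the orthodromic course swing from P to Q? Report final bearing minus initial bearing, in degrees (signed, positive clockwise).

-53.2°

At departure: θ₁ = atan2(sin Δλ cos φ₂, cos φ₁ sin φ₂ − sin φ₁ cos φ₂ cos Δλ) = 302.16°
At arrival: θ₂ = atan2(sin Δλ cos φ₁, −cos φ₂ sin φ₁ + sin φ₂ cos φ₁ cos Δλ) = 248.96°
Δθ = θ₂ − θ₁ = -53.2°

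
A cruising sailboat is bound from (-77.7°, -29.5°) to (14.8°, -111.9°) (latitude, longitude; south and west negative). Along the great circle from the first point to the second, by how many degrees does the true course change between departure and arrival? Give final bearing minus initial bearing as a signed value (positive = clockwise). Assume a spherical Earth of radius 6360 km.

Initial bearing θ₁ = atan2(sin Δλ cos φ₂, cos φ₁ sin φ₂ − sin φ₁ cos φ₂ cos Δλ) = 280.60°
Final bearing θ₂ = (initial bearing from the destination back to the start) + 180° = 347.49°
Δθ = θ₂ − θ₁ = +66.9°

+66.9°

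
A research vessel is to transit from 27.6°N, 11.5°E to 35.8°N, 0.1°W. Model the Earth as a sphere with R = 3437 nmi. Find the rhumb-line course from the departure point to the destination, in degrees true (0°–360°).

Meridional parts: M(φ₁)=+0.5015, M(φ₂)=+0.6700 → ΔM = +0.1685;  Δλ = -0.2025 rad
tan C = Δλ / ΔM = -1.2018 → C = 309.76°

309.8°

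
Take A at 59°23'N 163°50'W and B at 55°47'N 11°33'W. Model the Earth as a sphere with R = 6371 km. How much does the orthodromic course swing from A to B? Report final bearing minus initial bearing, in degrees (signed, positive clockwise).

+147.4°

At departure: θ₁ = atan2(sin Δλ cos φ₂, cos φ₁ sin φ₂ − sin φ₁ cos φ₂ cos Δλ) = 17.11°
At arrival: θ₂ = atan2(sin Δλ cos φ₁, −cos φ₂ sin φ₁ + sin φ₂ cos φ₁ cos Δλ) = 164.55°
Δθ = θ₂ − θ₁ = +147.4°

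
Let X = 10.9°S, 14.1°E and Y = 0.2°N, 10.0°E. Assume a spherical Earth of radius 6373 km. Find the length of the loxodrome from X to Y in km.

1315 km

Δψ = ln[tan(π/4+φ₂/2)/tan(π/4+φ₁/2)] = +0.1949;  Δφ = +0.1937 rad,  Δλ = -0.0716 rad
q = Δφ/Δψ = 0.9941
d = R·√(Δφ² + q²Δλ²) = 6373·0.20638 = 1315 km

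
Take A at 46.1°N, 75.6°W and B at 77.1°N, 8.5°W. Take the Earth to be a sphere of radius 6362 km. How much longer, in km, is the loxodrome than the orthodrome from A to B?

205 km

Great circle: cos σ = sin φ₁ sin φ₂ + cos φ₁ cos φ₂ cos Δλ,  σ = 0.7035 rad → d_gc = 4475.5 km
Rhumb line: Δψ = +1.2711, q = Δφ/Δψ = 0.4256, d_rh = R√(Δφ²+q²Δλ²) = 4680.4 km
Excess = 4680.4 − 4475.5 = 204.9 ≈ 205 km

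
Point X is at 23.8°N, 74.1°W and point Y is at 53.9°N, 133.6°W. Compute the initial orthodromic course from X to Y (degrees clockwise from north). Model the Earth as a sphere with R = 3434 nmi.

320.6°

θ = atan2( sin Δλ·cos φ₂ ,  cos φ₁ sin φ₂ − sin φ₁ cos φ₂ cos Δλ )
  = atan2(-0.5077, +0.6186) = 320.63°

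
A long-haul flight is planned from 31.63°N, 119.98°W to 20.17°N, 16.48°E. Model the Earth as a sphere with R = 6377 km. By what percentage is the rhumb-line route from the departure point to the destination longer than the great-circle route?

8.4%

Great circle: σ = 1.9807 rad → d_gc = Rσ = 12631.0 km
Rhumb: Δφ = -0.2000, Δλ = +2.3817, Δψ = -0.2229, q = Δφ/Δψ = 0.8973 → d_rh = R√(Δφ²+q²Δλ²) = 13688.4 km
Excess = (13688.4 − 12631.0) / 12631.0 = 1057.4 / 12631.0 = 8.37% ≈ 8.4%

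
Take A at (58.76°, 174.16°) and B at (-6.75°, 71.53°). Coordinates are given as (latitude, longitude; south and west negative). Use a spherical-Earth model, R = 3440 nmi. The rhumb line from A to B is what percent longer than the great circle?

4.3%

Great circle: σ = 1.7856 rad → d_gc = Rσ = 6142.3 nmi
Rhumb: Δφ = -1.1434, Δλ = -1.7912, Δψ = -1.3925, q = Δφ/Δψ = 0.8211 → d_rh = R√(Δφ²+q²Δλ²) = 6408.3 nmi
Excess = (6408.3 − 6142.3) / 6142.3 = 266.0 / 6142.3 = 4.33% ≈ 4.3%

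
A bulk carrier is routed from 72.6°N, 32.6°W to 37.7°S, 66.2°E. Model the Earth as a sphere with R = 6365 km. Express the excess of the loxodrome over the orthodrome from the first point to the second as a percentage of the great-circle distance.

Great circle: σ = 2.2392 rad → d_gc = Rσ = 14252.6 km
Rhumb: Δφ = -1.9251, Δλ = +1.7244, Δψ = -2.5885, q = Δφ/Δψ = 0.7437 → d_rh = R√(Δφ²+q²Δλ²) = 14723.2 km
Excess = (14723.2 − 14252.6) / 14252.6 = 470.6 / 14252.6 = 3.30% ≈ 3.3%

3.3%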